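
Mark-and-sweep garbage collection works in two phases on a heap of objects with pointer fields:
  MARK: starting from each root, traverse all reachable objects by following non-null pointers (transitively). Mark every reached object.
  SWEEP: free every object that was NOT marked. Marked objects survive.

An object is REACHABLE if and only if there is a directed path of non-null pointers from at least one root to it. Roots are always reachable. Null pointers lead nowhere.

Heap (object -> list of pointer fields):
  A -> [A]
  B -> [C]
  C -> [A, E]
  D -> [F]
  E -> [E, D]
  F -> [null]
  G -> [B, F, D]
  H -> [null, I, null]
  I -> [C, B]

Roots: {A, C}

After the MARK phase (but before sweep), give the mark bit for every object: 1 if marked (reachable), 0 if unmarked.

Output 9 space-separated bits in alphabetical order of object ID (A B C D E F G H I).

Roots: A C
Mark A: refs=A, marked=A
Mark C: refs=A E, marked=A C
Mark E: refs=E D, marked=A C E
Mark D: refs=F, marked=A C D E
Mark F: refs=null, marked=A C D E F
Unmarked (collected): B G H I

Answer: 1 0 1 1 1 1 0 0 0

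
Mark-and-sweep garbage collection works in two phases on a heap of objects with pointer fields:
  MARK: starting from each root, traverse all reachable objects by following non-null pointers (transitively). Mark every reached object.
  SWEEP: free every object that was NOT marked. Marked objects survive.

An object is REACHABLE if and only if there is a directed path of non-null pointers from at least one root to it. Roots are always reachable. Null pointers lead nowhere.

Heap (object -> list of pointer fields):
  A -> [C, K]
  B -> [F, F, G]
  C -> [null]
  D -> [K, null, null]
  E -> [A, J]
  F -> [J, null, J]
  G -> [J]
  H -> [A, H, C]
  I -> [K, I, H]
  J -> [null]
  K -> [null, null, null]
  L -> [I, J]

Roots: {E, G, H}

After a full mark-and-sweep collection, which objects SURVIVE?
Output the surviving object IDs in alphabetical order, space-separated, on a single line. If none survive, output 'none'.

Roots: E G H
Mark E: refs=A J, marked=E
Mark G: refs=J, marked=E G
Mark H: refs=A H C, marked=E G H
Mark A: refs=C K, marked=A E G H
Mark J: refs=null, marked=A E G H J
Mark C: refs=null, marked=A C E G H J
Mark K: refs=null null null, marked=A C E G H J K
Unmarked (collected): B D F I L

Answer: A C E G H J K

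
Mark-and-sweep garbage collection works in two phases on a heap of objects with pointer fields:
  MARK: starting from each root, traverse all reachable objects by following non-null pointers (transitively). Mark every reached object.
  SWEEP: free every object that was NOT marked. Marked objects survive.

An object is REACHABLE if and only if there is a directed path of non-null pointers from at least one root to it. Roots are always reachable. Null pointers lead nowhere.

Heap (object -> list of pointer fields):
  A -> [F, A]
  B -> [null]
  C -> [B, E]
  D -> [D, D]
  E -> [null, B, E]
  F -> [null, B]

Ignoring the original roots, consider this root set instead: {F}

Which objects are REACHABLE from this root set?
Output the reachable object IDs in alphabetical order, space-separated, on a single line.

Roots: F
Mark F: refs=null B, marked=F
Mark B: refs=null, marked=B F
Unmarked (collected): A C D E

Answer: B F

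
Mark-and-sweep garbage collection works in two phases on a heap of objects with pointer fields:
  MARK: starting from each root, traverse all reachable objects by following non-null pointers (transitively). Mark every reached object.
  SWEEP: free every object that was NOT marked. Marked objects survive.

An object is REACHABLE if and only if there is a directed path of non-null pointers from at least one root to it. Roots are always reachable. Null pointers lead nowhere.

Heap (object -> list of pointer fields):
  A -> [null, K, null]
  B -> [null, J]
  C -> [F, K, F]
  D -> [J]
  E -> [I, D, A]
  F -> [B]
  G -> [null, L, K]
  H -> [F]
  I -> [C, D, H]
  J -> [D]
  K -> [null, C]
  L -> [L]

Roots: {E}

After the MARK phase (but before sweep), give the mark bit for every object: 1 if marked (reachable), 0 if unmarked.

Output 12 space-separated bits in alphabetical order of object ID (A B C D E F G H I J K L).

Roots: E
Mark E: refs=I D A, marked=E
Mark I: refs=C D H, marked=E I
Mark D: refs=J, marked=D E I
Mark A: refs=null K null, marked=A D E I
Mark C: refs=F K F, marked=A C D E I
Mark H: refs=F, marked=A C D E H I
Mark J: refs=D, marked=A C D E H I J
Mark K: refs=null C, marked=A C D E H I J K
Mark F: refs=B, marked=A C D E F H I J K
Mark B: refs=null J, marked=A B C D E F H I J K
Unmarked (collected): G L

Answer: 1 1 1 1 1 1 0 1 1 1 1 0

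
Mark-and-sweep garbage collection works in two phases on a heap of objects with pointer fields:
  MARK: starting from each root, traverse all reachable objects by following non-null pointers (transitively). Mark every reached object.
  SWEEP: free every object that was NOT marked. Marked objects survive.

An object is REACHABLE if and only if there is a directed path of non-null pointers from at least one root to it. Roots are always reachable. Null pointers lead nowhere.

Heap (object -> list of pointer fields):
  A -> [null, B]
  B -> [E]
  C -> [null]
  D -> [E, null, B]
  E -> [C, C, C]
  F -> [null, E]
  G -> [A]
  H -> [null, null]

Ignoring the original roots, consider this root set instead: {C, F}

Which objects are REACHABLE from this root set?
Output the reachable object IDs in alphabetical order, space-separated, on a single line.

Answer: C E F

Derivation:
Roots: C F
Mark C: refs=null, marked=C
Mark F: refs=null E, marked=C F
Mark E: refs=C C C, marked=C E F
Unmarked (collected): A B D G H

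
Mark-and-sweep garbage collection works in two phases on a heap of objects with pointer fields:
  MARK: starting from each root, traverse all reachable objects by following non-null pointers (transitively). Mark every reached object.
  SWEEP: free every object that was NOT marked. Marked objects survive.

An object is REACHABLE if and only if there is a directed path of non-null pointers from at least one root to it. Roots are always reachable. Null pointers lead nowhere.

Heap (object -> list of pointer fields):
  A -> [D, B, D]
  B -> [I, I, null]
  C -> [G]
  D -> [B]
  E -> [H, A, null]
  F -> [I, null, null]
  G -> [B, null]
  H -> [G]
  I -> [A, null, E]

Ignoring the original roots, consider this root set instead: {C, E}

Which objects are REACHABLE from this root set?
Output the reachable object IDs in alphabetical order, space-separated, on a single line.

Answer: A B C D E G H I

Derivation:
Roots: C E
Mark C: refs=G, marked=C
Mark E: refs=H A null, marked=C E
Mark G: refs=B null, marked=C E G
Mark H: refs=G, marked=C E G H
Mark A: refs=D B D, marked=A C E G H
Mark B: refs=I I null, marked=A B C E G H
Mark D: refs=B, marked=A B C D E G H
Mark I: refs=A null E, marked=A B C D E G H I
Unmarked (collected): F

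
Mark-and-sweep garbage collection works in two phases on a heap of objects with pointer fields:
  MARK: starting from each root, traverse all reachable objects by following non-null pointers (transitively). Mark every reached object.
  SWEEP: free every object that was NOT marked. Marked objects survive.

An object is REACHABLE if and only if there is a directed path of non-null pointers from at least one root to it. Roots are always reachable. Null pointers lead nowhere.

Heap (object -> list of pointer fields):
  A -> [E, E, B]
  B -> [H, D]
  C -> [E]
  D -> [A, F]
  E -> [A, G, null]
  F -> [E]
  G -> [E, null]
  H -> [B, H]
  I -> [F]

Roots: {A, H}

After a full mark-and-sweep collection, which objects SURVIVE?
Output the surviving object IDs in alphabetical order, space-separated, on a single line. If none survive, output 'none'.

Answer: A B D E F G H

Derivation:
Roots: A H
Mark A: refs=E E B, marked=A
Mark H: refs=B H, marked=A H
Mark E: refs=A G null, marked=A E H
Mark B: refs=H D, marked=A B E H
Mark G: refs=E null, marked=A B E G H
Mark D: refs=A F, marked=A B D E G H
Mark F: refs=E, marked=A B D E F G H
Unmarked (collected): C I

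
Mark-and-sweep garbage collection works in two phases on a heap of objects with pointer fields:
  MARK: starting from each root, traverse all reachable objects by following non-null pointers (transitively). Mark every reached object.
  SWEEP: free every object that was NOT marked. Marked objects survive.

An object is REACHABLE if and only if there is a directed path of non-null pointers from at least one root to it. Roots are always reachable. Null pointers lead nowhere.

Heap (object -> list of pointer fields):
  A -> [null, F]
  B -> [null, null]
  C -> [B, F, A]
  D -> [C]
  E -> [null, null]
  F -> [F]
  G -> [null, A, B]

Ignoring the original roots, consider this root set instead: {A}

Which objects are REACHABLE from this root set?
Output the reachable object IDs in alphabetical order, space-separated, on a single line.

Roots: A
Mark A: refs=null F, marked=A
Mark F: refs=F, marked=A F
Unmarked (collected): B C D E G

Answer: A F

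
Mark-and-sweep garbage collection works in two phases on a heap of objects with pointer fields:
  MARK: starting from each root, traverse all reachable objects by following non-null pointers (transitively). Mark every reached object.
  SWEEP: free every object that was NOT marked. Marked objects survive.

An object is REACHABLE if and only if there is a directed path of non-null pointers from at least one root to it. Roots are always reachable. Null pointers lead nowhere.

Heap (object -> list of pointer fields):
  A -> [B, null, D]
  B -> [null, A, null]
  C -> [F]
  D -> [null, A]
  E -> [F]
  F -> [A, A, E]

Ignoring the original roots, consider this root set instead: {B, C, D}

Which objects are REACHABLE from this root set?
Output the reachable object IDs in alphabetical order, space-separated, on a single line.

Roots: B C D
Mark B: refs=null A null, marked=B
Mark C: refs=F, marked=B C
Mark D: refs=null A, marked=B C D
Mark A: refs=B null D, marked=A B C D
Mark F: refs=A A E, marked=A B C D F
Mark E: refs=F, marked=A B C D E F
Unmarked (collected): (none)

Answer: A B C D E F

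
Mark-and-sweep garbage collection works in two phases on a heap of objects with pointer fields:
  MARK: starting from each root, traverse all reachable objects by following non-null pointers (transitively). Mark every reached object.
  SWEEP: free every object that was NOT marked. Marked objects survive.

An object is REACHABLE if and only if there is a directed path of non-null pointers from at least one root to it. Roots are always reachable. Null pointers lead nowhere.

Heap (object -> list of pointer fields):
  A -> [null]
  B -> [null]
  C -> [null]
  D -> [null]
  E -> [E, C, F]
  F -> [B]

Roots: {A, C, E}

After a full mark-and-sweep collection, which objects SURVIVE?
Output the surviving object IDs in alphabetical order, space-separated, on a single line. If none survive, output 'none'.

Roots: A C E
Mark A: refs=null, marked=A
Mark C: refs=null, marked=A C
Mark E: refs=E C F, marked=A C E
Mark F: refs=B, marked=A C E F
Mark B: refs=null, marked=A B C E F
Unmarked (collected): D

Answer: A B C E F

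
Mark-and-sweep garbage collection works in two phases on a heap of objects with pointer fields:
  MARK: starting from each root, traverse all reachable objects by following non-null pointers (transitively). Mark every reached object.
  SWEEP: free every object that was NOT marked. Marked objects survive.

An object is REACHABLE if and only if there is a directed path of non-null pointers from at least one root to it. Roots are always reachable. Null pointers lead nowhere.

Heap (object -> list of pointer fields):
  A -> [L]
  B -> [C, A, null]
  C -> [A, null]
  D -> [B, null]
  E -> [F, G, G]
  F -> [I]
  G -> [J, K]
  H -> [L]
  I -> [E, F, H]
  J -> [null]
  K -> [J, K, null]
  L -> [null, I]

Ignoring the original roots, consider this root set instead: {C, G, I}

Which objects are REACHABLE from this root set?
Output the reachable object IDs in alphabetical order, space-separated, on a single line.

Roots: C G I
Mark C: refs=A null, marked=C
Mark G: refs=J K, marked=C G
Mark I: refs=E F H, marked=C G I
Mark A: refs=L, marked=A C G I
Mark J: refs=null, marked=A C G I J
Mark K: refs=J K null, marked=A C G I J K
Mark E: refs=F G G, marked=A C E G I J K
Mark F: refs=I, marked=A C E F G I J K
Mark H: refs=L, marked=A C E F G H I J K
Mark L: refs=null I, marked=A C E F G H I J K L
Unmarked (collected): B D

Answer: A C E F G H I J K L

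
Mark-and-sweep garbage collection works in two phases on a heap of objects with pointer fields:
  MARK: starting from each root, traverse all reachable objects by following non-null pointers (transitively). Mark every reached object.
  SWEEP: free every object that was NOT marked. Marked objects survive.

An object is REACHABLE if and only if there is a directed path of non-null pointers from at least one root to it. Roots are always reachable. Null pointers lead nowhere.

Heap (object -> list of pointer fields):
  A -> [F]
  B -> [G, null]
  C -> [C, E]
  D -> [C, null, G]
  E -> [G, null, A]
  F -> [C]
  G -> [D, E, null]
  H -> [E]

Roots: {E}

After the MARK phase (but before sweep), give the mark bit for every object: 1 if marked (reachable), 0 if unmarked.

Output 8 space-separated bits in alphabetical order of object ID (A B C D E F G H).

Roots: E
Mark E: refs=G null A, marked=E
Mark G: refs=D E null, marked=E G
Mark A: refs=F, marked=A E G
Mark D: refs=C null G, marked=A D E G
Mark F: refs=C, marked=A D E F G
Mark C: refs=C E, marked=A C D E F G
Unmarked (collected): B H

Answer: 1 0 1 1 1 1 1 0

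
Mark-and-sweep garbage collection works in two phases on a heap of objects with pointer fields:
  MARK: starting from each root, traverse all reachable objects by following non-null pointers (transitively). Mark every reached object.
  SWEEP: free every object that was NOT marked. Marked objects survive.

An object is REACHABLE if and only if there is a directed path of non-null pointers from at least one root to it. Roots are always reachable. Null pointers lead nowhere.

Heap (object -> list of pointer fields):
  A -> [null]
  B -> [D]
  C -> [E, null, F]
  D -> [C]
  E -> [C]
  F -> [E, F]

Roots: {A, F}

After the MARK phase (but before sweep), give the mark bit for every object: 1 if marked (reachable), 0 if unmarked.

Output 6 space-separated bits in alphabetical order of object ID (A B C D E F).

Roots: A F
Mark A: refs=null, marked=A
Mark F: refs=E F, marked=A F
Mark E: refs=C, marked=A E F
Mark C: refs=E null F, marked=A C E F
Unmarked (collected): B D

Answer: 1 0 1 0 1 1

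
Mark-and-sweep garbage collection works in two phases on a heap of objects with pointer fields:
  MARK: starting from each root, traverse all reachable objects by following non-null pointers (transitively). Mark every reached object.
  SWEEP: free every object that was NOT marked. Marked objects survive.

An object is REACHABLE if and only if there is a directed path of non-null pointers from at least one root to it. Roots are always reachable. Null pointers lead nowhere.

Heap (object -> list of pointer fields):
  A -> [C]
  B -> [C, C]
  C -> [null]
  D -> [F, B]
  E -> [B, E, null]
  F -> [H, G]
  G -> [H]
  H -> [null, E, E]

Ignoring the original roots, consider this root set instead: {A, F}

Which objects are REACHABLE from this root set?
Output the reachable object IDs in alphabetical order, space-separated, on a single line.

Roots: A F
Mark A: refs=C, marked=A
Mark F: refs=H G, marked=A F
Mark C: refs=null, marked=A C F
Mark H: refs=null E E, marked=A C F H
Mark G: refs=H, marked=A C F G H
Mark E: refs=B E null, marked=A C E F G H
Mark B: refs=C C, marked=A B C E F G H
Unmarked (collected): D

Answer: A B C E F G H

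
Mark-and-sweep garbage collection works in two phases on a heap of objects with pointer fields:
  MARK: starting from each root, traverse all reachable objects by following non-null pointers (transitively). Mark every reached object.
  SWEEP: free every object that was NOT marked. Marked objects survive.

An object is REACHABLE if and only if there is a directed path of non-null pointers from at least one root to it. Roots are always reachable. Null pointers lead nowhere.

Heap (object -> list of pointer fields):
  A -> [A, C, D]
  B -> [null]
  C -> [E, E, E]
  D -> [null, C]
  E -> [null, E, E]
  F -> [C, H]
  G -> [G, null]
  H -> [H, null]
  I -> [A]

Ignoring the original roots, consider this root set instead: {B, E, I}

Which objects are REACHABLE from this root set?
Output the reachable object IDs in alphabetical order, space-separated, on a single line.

Roots: B E I
Mark B: refs=null, marked=B
Mark E: refs=null E E, marked=B E
Mark I: refs=A, marked=B E I
Mark A: refs=A C D, marked=A B E I
Mark C: refs=E E E, marked=A B C E I
Mark D: refs=null C, marked=A B C D E I
Unmarked (collected): F G H

Answer: A B C D E I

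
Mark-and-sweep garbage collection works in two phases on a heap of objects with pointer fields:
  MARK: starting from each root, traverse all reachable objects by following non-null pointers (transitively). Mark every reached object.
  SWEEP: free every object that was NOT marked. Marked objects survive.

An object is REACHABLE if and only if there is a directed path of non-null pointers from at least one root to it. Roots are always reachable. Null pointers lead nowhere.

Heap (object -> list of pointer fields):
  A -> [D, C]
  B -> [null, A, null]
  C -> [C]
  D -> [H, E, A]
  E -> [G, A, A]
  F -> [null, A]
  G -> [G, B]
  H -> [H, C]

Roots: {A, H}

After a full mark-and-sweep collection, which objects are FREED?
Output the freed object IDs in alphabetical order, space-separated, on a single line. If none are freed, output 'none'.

Answer: F

Derivation:
Roots: A H
Mark A: refs=D C, marked=A
Mark H: refs=H C, marked=A H
Mark D: refs=H E A, marked=A D H
Mark C: refs=C, marked=A C D H
Mark E: refs=G A A, marked=A C D E H
Mark G: refs=G B, marked=A C D E G H
Mark B: refs=null A null, marked=A B C D E G H
Unmarked (collected): F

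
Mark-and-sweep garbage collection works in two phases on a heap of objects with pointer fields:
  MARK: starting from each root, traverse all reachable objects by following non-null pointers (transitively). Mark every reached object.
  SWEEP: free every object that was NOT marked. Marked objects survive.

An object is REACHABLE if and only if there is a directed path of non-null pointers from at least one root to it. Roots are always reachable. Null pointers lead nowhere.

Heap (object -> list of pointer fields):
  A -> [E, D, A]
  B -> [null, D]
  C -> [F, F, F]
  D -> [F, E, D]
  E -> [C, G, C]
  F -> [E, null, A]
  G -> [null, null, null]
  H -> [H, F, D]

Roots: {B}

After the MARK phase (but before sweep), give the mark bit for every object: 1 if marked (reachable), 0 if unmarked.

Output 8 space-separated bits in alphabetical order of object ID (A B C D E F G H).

Answer: 1 1 1 1 1 1 1 0

Derivation:
Roots: B
Mark B: refs=null D, marked=B
Mark D: refs=F E D, marked=B D
Mark F: refs=E null A, marked=B D F
Mark E: refs=C G C, marked=B D E F
Mark A: refs=E D A, marked=A B D E F
Mark C: refs=F F F, marked=A B C D E F
Mark G: refs=null null null, marked=A B C D E F G
Unmarked (collected): H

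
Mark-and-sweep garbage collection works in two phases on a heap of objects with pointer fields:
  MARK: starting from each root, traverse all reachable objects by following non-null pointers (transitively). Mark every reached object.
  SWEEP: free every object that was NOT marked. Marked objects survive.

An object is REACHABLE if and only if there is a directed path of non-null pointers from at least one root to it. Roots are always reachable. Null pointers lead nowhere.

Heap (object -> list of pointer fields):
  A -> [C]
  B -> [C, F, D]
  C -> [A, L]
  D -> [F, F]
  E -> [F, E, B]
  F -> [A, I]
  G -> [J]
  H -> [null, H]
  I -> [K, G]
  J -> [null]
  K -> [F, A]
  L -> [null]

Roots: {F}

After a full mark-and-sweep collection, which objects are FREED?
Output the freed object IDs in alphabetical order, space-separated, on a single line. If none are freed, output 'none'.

Answer: B D E H

Derivation:
Roots: F
Mark F: refs=A I, marked=F
Mark A: refs=C, marked=A F
Mark I: refs=K G, marked=A F I
Mark C: refs=A L, marked=A C F I
Mark K: refs=F A, marked=A C F I K
Mark G: refs=J, marked=A C F G I K
Mark L: refs=null, marked=A C F G I K L
Mark J: refs=null, marked=A C F G I J K L
Unmarked (collected): B D E H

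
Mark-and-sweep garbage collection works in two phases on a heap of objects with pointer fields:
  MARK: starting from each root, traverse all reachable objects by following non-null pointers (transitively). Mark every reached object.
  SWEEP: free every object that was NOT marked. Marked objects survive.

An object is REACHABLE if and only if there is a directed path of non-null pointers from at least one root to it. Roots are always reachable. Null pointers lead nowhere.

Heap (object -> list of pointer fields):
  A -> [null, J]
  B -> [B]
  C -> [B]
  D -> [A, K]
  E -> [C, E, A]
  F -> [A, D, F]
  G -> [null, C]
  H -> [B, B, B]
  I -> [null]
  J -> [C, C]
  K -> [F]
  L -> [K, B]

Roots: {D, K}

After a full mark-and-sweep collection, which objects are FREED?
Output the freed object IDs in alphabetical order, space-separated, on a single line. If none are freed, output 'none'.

Answer: E G H I L

Derivation:
Roots: D K
Mark D: refs=A K, marked=D
Mark K: refs=F, marked=D K
Mark A: refs=null J, marked=A D K
Mark F: refs=A D F, marked=A D F K
Mark J: refs=C C, marked=A D F J K
Mark C: refs=B, marked=A C D F J K
Mark B: refs=B, marked=A B C D F J K
Unmarked (collected): E G H I L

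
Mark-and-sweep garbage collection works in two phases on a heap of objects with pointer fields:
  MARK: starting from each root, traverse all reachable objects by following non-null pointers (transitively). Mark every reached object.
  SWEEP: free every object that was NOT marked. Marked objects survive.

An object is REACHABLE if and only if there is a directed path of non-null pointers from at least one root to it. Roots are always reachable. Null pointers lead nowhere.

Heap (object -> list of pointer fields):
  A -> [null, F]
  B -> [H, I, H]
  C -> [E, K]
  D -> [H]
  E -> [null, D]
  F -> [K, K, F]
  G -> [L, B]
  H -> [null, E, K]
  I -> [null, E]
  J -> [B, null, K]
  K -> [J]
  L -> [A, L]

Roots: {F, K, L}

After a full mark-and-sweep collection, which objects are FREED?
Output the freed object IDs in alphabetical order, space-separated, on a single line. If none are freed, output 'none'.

Answer: C G

Derivation:
Roots: F K L
Mark F: refs=K K F, marked=F
Mark K: refs=J, marked=F K
Mark L: refs=A L, marked=F K L
Mark J: refs=B null K, marked=F J K L
Mark A: refs=null F, marked=A F J K L
Mark B: refs=H I H, marked=A B F J K L
Mark H: refs=null E K, marked=A B F H J K L
Mark I: refs=null E, marked=A B F H I J K L
Mark E: refs=null D, marked=A B E F H I J K L
Mark D: refs=H, marked=A B D E F H I J K L
Unmarked (collected): C G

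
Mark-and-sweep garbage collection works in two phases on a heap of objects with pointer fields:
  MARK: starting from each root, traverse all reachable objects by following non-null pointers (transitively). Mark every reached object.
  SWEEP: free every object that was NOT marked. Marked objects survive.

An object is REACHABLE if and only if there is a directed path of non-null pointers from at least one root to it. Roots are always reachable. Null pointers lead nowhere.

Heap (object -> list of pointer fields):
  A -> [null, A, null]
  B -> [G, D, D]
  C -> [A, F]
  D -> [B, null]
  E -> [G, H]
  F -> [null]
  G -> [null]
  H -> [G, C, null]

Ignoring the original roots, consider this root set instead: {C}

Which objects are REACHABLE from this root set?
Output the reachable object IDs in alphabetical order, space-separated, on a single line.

Roots: C
Mark C: refs=A F, marked=C
Mark A: refs=null A null, marked=A C
Mark F: refs=null, marked=A C F
Unmarked (collected): B D E G H

Answer: A C F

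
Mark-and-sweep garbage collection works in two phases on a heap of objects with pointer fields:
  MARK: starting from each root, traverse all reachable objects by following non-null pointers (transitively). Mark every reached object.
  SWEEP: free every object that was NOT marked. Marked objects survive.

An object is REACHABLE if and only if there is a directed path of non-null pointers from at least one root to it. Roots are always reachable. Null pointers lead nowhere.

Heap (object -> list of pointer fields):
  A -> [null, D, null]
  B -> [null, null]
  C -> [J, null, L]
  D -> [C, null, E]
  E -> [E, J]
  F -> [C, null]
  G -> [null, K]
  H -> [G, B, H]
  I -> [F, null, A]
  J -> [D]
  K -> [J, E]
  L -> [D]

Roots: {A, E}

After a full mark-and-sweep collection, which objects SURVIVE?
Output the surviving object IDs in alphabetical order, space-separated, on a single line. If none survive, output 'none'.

Roots: A E
Mark A: refs=null D null, marked=A
Mark E: refs=E J, marked=A E
Mark D: refs=C null E, marked=A D E
Mark J: refs=D, marked=A D E J
Mark C: refs=J null L, marked=A C D E J
Mark L: refs=D, marked=A C D E J L
Unmarked (collected): B F G H I K

Answer: A C D E J L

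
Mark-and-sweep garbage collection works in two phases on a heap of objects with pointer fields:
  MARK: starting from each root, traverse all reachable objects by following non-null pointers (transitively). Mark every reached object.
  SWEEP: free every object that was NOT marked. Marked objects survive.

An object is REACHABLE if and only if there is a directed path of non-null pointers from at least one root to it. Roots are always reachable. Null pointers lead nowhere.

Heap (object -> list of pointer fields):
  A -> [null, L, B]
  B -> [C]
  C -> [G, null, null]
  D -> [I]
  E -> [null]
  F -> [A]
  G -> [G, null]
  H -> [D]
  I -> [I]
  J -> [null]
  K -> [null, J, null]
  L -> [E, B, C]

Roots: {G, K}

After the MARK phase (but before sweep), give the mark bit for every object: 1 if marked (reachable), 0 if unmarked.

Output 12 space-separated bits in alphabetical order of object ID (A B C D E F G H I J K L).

Roots: G K
Mark G: refs=G null, marked=G
Mark K: refs=null J null, marked=G K
Mark J: refs=null, marked=G J K
Unmarked (collected): A B C D E F H I L

Answer: 0 0 0 0 0 0 1 0 0 1 1 0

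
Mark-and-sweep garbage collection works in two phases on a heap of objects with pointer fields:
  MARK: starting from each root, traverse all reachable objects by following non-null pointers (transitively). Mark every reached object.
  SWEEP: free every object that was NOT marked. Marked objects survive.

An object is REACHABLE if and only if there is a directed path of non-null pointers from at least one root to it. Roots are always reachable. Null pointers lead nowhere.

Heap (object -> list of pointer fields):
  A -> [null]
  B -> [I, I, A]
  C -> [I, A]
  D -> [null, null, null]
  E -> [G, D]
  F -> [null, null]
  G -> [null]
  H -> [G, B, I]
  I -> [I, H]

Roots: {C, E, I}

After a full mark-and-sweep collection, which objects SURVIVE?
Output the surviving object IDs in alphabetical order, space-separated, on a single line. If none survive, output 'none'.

Answer: A B C D E G H I

Derivation:
Roots: C E I
Mark C: refs=I A, marked=C
Mark E: refs=G D, marked=C E
Mark I: refs=I H, marked=C E I
Mark A: refs=null, marked=A C E I
Mark G: refs=null, marked=A C E G I
Mark D: refs=null null null, marked=A C D E G I
Mark H: refs=G B I, marked=A C D E G H I
Mark B: refs=I I A, marked=A B C D E G H I
Unmarked (collected): F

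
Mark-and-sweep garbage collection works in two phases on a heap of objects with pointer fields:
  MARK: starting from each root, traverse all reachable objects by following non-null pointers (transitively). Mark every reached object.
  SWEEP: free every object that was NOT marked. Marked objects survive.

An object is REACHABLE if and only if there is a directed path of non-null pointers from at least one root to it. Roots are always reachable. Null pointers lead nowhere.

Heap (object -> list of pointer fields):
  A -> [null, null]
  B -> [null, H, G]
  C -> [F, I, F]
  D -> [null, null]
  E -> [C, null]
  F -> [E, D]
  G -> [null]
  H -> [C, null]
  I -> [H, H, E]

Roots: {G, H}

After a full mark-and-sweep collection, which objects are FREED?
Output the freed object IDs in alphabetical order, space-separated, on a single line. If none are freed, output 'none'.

Answer: A B

Derivation:
Roots: G H
Mark G: refs=null, marked=G
Mark H: refs=C null, marked=G H
Mark C: refs=F I F, marked=C G H
Mark F: refs=E D, marked=C F G H
Mark I: refs=H H E, marked=C F G H I
Mark E: refs=C null, marked=C E F G H I
Mark D: refs=null null, marked=C D E F G H I
Unmarked (collected): A B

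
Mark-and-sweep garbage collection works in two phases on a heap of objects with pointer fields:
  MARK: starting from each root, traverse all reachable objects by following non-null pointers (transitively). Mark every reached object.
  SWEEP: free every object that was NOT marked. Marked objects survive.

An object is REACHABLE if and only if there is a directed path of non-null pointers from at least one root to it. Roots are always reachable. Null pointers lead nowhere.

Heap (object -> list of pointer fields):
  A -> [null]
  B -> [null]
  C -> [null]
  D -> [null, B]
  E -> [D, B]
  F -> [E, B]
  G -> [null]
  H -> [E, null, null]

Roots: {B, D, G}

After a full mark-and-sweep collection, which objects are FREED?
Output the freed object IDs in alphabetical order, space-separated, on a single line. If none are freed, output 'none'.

Answer: A C E F H

Derivation:
Roots: B D G
Mark B: refs=null, marked=B
Mark D: refs=null B, marked=B D
Mark G: refs=null, marked=B D G
Unmarked (collected): A C E F H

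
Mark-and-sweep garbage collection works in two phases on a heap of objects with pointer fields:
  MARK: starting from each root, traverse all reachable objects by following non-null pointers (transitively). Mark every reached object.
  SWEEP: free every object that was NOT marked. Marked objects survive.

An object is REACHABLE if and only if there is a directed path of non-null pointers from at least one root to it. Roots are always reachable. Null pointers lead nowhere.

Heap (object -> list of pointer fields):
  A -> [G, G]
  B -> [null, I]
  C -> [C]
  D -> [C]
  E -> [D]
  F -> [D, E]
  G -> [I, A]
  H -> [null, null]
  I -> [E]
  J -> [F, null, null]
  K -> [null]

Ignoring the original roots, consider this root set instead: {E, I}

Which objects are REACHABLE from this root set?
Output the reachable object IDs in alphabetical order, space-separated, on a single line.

Answer: C D E I

Derivation:
Roots: E I
Mark E: refs=D, marked=E
Mark I: refs=E, marked=E I
Mark D: refs=C, marked=D E I
Mark C: refs=C, marked=C D E I
Unmarked (collected): A B F G H J K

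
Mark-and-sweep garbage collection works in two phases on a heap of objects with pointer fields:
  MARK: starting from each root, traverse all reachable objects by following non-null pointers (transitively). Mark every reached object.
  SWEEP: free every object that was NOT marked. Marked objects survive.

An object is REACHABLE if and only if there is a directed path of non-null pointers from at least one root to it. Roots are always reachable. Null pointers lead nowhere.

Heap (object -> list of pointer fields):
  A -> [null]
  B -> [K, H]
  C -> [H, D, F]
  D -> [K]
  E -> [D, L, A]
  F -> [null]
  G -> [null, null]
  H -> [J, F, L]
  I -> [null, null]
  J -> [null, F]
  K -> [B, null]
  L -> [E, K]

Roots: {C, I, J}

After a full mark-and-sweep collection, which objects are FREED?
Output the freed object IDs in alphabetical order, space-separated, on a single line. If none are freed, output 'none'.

Roots: C I J
Mark C: refs=H D F, marked=C
Mark I: refs=null null, marked=C I
Mark J: refs=null F, marked=C I J
Mark H: refs=J F L, marked=C H I J
Mark D: refs=K, marked=C D H I J
Mark F: refs=null, marked=C D F H I J
Mark L: refs=E K, marked=C D F H I J L
Mark K: refs=B null, marked=C D F H I J K L
Mark E: refs=D L A, marked=C D E F H I J K L
Mark B: refs=K H, marked=B C D E F H I J K L
Mark A: refs=null, marked=A B C D E F H I J K L
Unmarked (collected): G

Answer: G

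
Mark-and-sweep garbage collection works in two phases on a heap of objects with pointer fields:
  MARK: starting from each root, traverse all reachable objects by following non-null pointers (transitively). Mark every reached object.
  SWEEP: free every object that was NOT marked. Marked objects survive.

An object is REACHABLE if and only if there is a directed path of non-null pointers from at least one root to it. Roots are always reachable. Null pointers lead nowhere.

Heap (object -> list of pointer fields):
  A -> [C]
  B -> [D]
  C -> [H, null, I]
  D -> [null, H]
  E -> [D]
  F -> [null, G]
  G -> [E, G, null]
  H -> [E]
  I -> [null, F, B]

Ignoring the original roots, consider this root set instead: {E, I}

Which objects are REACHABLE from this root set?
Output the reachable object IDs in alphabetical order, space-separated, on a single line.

Answer: B D E F G H I

Derivation:
Roots: E I
Mark E: refs=D, marked=E
Mark I: refs=null F B, marked=E I
Mark D: refs=null H, marked=D E I
Mark F: refs=null G, marked=D E F I
Mark B: refs=D, marked=B D E F I
Mark H: refs=E, marked=B D E F H I
Mark G: refs=E G null, marked=B D E F G H I
Unmarked (collected): A C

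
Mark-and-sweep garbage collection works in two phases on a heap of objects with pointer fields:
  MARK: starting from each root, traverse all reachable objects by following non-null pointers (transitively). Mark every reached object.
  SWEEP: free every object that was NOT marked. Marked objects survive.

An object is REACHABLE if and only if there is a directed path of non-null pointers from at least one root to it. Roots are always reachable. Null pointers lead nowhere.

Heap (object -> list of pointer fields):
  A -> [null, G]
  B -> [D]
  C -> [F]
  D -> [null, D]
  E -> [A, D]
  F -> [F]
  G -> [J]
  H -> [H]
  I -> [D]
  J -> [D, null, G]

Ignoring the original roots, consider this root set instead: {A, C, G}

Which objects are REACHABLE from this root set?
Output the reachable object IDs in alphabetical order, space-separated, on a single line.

Roots: A C G
Mark A: refs=null G, marked=A
Mark C: refs=F, marked=A C
Mark G: refs=J, marked=A C G
Mark F: refs=F, marked=A C F G
Mark J: refs=D null G, marked=A C F G J
Mark D: refs=null D, marked=A C D F G J
Unmarked (collected): B E H I

Answer: A C D F G J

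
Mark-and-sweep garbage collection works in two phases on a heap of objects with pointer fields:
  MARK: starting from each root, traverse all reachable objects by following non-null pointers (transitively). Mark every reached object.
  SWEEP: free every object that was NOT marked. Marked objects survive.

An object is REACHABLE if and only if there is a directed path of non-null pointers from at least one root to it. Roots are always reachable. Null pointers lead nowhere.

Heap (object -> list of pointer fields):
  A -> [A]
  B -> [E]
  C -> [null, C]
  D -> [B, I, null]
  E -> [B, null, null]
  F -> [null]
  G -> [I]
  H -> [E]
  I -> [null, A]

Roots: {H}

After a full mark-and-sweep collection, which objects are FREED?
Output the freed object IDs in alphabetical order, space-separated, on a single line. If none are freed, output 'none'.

Roots: H
Mark H: refs=E, marked=H
Mark E: refs=B null null, marked=E H
Mark B: refs=E, marked=B E H
Unmarked (collected): A C D F G I

Answer: A C D F G I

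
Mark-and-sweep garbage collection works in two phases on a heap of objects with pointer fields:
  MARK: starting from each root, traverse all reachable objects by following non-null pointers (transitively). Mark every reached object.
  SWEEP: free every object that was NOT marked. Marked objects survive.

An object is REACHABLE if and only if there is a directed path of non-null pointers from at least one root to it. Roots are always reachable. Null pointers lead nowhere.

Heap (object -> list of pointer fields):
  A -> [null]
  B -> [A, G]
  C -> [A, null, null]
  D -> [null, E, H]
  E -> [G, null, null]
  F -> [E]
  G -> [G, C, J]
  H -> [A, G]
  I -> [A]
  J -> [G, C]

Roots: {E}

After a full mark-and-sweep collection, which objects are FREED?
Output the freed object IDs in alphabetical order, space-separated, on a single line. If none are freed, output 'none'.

Roots: E
Mark E: refs=G null null, marked=E
Mark G: refs=G C J, marked=E G
Mark C: refs=A null null, marked=C E G
Mark J: refs=G C, marked=C E G J
Mark A: refs=null, marked=A C E G J
Unmarked (collected): B D F H I

Answer: B D F H I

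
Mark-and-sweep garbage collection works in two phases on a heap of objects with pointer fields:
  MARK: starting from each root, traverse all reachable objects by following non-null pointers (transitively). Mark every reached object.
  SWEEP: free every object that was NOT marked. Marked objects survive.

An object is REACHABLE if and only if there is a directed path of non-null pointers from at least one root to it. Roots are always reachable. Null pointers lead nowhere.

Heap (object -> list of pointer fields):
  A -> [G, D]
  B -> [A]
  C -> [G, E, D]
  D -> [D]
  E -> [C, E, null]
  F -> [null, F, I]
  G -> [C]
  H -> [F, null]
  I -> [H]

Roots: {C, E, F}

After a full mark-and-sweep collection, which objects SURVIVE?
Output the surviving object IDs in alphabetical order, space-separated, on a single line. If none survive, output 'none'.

Roots: C E F
Mark C: refs=G E D, marked=C
Mark E: refs=C E null, marked=C E
Mark F: refs=null F I, marked=C E F
Mark G: refs=C, marked=C E F G
Mark D: refs=D, marked=C D E F G
Mark I: refs=H, marked=C D E F G I
Mark H: refs=F null, marked=C D E F G H I
Unmarked (collected): A B

Answer: C D E F G H I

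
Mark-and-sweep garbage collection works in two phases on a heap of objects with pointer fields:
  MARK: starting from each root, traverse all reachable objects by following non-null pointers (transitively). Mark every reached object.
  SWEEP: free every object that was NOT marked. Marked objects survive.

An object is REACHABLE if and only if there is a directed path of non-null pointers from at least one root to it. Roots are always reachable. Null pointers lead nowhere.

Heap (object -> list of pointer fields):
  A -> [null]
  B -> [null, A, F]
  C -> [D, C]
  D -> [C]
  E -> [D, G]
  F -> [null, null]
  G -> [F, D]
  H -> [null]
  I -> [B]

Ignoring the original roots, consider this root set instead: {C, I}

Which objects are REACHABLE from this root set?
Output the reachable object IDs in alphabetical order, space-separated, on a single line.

Answer: A B C D F I

Derivation:
Roots: C I
Mark C: refs=D C, marked=C
Mark I: refs=B, marked=C I
Mark D: refs=C, marked=C D I
Mark B: refs=null A F, marked=B C D I
Mark A: refs=null, marked=A B C D I
Mark F: refs=null null, marked=A B C D F I
Unmarked (collected): E G H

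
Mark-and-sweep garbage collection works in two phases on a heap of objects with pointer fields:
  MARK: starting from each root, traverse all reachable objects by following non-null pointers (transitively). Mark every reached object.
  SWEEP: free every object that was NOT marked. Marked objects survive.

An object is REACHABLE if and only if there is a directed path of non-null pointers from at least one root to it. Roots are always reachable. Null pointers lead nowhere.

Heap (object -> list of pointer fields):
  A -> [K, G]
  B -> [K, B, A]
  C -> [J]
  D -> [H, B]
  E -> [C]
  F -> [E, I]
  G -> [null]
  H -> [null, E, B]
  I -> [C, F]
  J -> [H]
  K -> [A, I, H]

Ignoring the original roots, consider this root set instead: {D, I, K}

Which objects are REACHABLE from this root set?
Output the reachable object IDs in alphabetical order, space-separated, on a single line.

Roots: D I K
Mark D: refs=H B, marked=D
Mark I: refs=C F, marked=D I
Mark K: refs=A I H, marked=D I K
Mark H: refs=null E B, marked=D H I K
Mark B: refs=K B A, marked=B D H I K
Mark C: refs=J, marked=B C D H I K
Mark F: refs=E I, marked=B C D F H I K
Mark A: refs=K G, marked=A B C D F H I K
Mark E: refs=C, marked=A B C D E F H I K
Mark J: refs=H, marked=A B C D E F H I J K
Mark G: refs=null, marked=A B C D E F G H I J K
Unmarked (collected): (none)

Answer: A B C D E F G H I J K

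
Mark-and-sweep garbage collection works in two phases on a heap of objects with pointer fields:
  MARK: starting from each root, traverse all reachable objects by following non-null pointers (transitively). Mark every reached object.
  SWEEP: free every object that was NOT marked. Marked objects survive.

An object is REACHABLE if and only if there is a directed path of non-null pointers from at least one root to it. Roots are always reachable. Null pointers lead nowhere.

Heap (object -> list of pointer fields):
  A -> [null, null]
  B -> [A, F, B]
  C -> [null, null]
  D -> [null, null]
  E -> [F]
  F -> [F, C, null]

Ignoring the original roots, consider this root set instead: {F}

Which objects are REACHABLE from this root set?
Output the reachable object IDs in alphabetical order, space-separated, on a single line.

Answer: C F

Derivation:
Roots: F
Mark F: refs=F C null, marked=F
Mark C: refs=null null, marked=C F
Unmarked (collected): A B D E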